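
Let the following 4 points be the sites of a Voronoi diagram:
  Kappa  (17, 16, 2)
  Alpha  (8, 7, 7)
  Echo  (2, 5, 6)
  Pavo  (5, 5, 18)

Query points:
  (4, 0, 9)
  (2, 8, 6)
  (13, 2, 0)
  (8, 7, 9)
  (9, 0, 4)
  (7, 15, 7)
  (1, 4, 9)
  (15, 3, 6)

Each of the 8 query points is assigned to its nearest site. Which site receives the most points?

(4, 0, 9) — d² to each: Kappa:474, Alpha:69, Echo:38, Pavo:107 → nearest is Echo
(2, 8, 6) — d² to each: Kappa:305, Alpha:38, Echo:9, Pavo:162 → nearest is Echo
(13, 2, 0) — d² to each: Kappa:216, Alpha:99, Echo:166, Pavo:397 → nearest is Alpha
(8, 7, 9) — d² to each: Kappa:211, Alpha:4, Echo:49, Pavo:94 → nearest is Alpha
(9, 0, 4) — d² to each: Kappa:324, Alpha:59, Echo:78, Pavo:237 → nearest is Alpha
(7, 15, 7) — d² to each: Kappa:126, Alpha:65, Echo:126, Pavo:225 → nearest is Alpha
(1, 4, 9) — d² to each: Kappa:449, Alpha:62, Echo:11, Pavo:98 → nearest is Echo
(15, 3, 6) — d² to each: Kappa:189, Alpha:66, Echo:173, Pavo:248 → nearest is Alpha
Tally — Alpha:5, Echo:3. Alpha captures the most (5).

Alpha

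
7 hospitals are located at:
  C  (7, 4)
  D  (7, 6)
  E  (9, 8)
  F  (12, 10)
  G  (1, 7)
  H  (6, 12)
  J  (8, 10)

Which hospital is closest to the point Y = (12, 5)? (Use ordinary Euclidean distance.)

E

Compare squared distances (the ordering matches that of the actual distances):
|YC|² = (12−7)² + (5−4)² = 25 + 1 = 26
|YD|² = (12−7)² + (5−6)² = 25 + 1 = 26
|YE|² = (12−9)² + (5−8)² = 9 + 9 = 18
|YF|² = (12−12)² + (5−10)² = 0 + 25 = 25
|YG|² = (12−1)² + (5−7)² = 121 + 4 = 125
|YH|² = (12−6)² + (5−12)² = 36 + 49 = 85
|YJ|² = (12−8)² + (5−10)² = 16 + 25 = 41
Minimum is at E.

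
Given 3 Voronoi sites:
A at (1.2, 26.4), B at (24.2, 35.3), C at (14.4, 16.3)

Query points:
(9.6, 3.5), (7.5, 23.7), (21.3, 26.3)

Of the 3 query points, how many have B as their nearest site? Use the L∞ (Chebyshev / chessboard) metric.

1

(9.6, 3.5) — d to each: A:22.9, B:31.8, C:12.8 → nearest is C
(7.5, 23.7) — d to each: A:6.3, B:16.7, C:7.4 → nearest is A
(21.3, 26.3) — d to each: A:20.1, B:9, C:10 → nearest is B
1 of the 3 points has B as nearest.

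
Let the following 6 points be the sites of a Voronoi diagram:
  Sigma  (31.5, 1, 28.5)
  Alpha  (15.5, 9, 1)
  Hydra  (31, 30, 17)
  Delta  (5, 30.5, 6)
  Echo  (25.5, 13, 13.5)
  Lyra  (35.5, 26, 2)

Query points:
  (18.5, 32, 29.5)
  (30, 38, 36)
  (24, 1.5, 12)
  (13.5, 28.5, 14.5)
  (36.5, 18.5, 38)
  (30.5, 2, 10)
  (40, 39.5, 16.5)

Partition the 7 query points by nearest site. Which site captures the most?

Hydra

(18.5, 32, 29.5) — d² to each: Sigma:1131, Alpha:1350.25, Hydra:316.5, Delta:736.75, Echo:666, Lyra:1081.25 → nearest is Hydra
(30, 38, 36) — d² to each: Sigma:1427.5, Alpha:2276.25, Hydra:426, Delta:1581.25, Echo:1151.5, Lyra:1330.25 → nearest is Hydra
(24, 1.5, 12) — d² to each: Sigma:328.75, Alpha:249.5, Hydra:886.25, Delta:1238, Echo:136.75, Lyra:832.5 → nearest is Echo
(13.5, 28.5, 14.5) — d² to each: Sigma:1276.25, Alpha:566.5, Hydra:314.75, Delta:148.5, Echo:385.25, Lyra:646.5 → nearest is Delta
(36.5, 18.5, 38) — d² to each: Sigma:421.5, Alpha:1900.25, Hydra:603.5, Delta:2160.25, Echo:751.5, Lyra:1353.25 → nearest is Sigma
(30.5, 2, 10) — d² to each: Sigma:344.25, Alpha:355, Hydra:833.25, Delta:1478.5, Echo:158.25, Lyra:665 → nearest is Echo
(40, 39.5, 16.5) — d² to each: Sigma:1698.5, Alpha:1770.75, Hydra:171.5, Delta:1416.25, Echo:921.5, Lyra:412.75 → nearest is Hydra
Tally — Sigma:1, Hydra:3, Delta:1, Echo:2. Hydra captures the most (3).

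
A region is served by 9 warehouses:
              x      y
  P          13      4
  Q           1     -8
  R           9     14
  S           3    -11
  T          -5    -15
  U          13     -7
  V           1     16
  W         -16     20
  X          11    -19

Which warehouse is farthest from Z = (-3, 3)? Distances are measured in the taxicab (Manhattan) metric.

X

d(Z,P) = 16 + 1 = 17
d(Z,Q) = 4 + 11 = 15
d(Z,R) = 12 + 11 = 23
d(Z,S) = 6 + 14 = 20
d(Z,T) = 2 + 18 = 20
d(Z,U) = 16 + 10 = 26
d(Z,V) = 4 + 13 = 17
d(Z,W) = 13 + 17 = 30
d(Z,X) = 14 + 22 = 36
The largest is to X.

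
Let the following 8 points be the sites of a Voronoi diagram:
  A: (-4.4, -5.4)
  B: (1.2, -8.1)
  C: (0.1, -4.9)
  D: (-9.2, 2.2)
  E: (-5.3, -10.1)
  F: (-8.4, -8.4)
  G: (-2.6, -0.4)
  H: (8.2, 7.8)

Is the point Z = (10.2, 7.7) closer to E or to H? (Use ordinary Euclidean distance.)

Compare squared distances:
|ZE|² = (10.2−(-5.3))² + (7.7−(-10.1))² = 240.25 + 316.84 = 557.09
|ZH|² = (10.2−8.2)² + (7.7−7.8)² = 4 + 0.01 = 4.01
557.09 > 4.01, so H is closer.

H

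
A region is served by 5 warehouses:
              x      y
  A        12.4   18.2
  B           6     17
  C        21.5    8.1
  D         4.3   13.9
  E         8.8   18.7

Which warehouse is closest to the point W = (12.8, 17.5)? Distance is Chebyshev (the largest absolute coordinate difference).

d(W,A) = max(0.4, 0.7) = 0.7
d(W,B) = max(6.8, 0.5) = 6.8
d(W,C) = max(8.7, 9.4) = 9.4
d(W,D) = max(8.5, 3.6) = 8.5
d(W,E) = max(4, 1.2) = 4
The smallest is to A, so W lies in the Voronoi region of A.

A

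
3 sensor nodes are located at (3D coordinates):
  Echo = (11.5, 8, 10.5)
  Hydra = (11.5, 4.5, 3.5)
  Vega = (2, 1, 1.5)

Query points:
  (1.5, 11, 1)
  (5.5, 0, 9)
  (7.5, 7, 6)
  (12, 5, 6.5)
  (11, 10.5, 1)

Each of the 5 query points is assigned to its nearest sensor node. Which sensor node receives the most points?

Hydra

(1.5, 11, 1) — d² to each: Echo:199.25, Hydra:148.5, Vega:100.5 → nearest is Vega
(5.5, 0, 9) — d² to each: Echo:102.25, Hydra:86.5, Vega:69.5 → nearest is Vega
(7.5, 7, 6) — d² to each: Echo:37.25, Hydra:28.5, Vega:86.5 → nearest is Hydra
(12, 5, 6.5) — d² to each: Echo:25.25, Hydra:9.5, Vega:141 → nearest is Hydra
(11, 10.5, 1) — d² to each: Echo:96.75, Hydra:42.5, Vega:171.5 → nearest is Hydra
Tally — Hydra:3, Vega:2. Hydra captures the most (3).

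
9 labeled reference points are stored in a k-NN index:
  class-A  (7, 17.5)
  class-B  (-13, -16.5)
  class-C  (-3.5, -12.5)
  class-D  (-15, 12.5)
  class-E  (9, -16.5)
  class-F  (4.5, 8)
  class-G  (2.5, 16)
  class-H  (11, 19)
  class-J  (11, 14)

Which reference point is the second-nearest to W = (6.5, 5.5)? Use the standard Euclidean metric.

class-J

Compare squared distances (the ordering matches that of the actual distances):
d²(W, class-A) = 0.25 + 144 = 144.25
d²(W, class-B) = 380.25 + 484 = 864.25
d²(W, class-C) = 100 + 324 = 424
d²(W, class-D) = 462.25 + 49 = 511.25
d²(W, class-E) = 6.25 + 484 = 490.25
d²(W, class-F) = 4 + 6.25 = 10.25
d²(W, class-G) = 16 + 110.25 = 126.25
d²(W, class-H) = 20.25 + 182.25 = 202.5
d²(W, class-J) = 20.25 + 72.25 = 92.5
Sorted ascending: class-F, class-J, class-G, … — the second-nearest is class-J.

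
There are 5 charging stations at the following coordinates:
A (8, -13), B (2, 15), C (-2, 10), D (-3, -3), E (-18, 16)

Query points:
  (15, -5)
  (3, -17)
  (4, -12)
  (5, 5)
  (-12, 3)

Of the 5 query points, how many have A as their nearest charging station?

3

(15, -5) — d² to each: A:113, B:569, C:514, D:328, E:1530 → nearest is A
(3, -17) — d² to each: A:41, B:1025, C:754, D:232, E:1530 → nearest is A
(4, -12) — d² to each: A:17, B:733, C:520, D:130, E:1268 → nearest is A
(5, 5) — d² to each: A:333, B:109, C:74, D:128, E:650 → nearest is C
(-12, 3) — d² to each: A:656, B:340, C:149, D:117, E:205 → nearest is D
3 of the 5 points have A as nearest.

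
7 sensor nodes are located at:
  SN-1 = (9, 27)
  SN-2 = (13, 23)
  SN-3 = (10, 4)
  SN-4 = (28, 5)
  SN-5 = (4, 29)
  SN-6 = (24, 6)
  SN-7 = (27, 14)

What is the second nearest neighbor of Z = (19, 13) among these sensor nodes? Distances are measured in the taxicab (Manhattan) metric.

d(Z, SN-1) = |19−9| + |13−27| = 10 + 14 = 24
d(Z, SN-2) = |19−13| + |13−23| = 6 + 10 = 16
d(Z, SN-3) = |19−10| + |13−4| = 9 + 9 = 18
d(Z, SN-4) = |19−28| + |13−5| = 9 + 8 = 17
d(Z, SN-5) = |19−4| + |13−29| = 15 + 16 = 31
d(Z, SN-6) = |19−24| + |13−6| = 5 + 7 = 12
d(Z, SN-7) = |19−27| + |13−14| = 8 + 1 = 9
Sorted ascending: SN-7, SN-6, SN-2, … — the second-nearest is SN-6.

SN-6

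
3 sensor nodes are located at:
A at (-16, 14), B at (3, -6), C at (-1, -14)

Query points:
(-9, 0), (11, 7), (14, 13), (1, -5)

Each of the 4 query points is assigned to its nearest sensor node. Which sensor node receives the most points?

B

(-9, 0) — d² to each: A:245, B:180, C:260 → nearest is B
(11, 7) — d² to each: A:778, B:233, C:585 → nearest is B
(14, 13) — d² to each: A:901, B:482, C:954 → nearest is B
(1, -5) — d² to each: A:650, B:5, C:85 → nearest is B
Tally — B:4. B captures the most (4).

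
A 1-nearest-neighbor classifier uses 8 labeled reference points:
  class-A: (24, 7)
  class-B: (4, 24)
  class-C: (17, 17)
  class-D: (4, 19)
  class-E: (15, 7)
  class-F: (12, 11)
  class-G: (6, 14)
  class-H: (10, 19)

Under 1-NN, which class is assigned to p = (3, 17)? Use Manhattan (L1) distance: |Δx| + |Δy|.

class-D

d(p, class-A) = 21 + 10 = 31
d(p, class-B) = 1 + 7 = 8
d(p, class-C) = 14 + 0 = 14
d(p, class-D) = 1 + 2 = 3
d(p, class-E) = 12 + 10 = 22
d(p, class-F) = 9 + 6 = 15
d(p, class-G) = 3 + 3 = 6
d(p, class-H) = 7 + 2 = 9
Minimum is at class-D.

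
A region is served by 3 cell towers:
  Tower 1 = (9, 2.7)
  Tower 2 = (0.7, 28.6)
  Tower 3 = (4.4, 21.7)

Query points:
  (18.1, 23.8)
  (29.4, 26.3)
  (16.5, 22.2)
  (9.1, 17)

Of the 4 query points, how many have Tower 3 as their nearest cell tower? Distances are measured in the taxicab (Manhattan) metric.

4

(18.1, 23.8) — d to each: Tower 1:30.2, Tower 2:22.2, Tower 3:15.8 → nearest is Tower 3
(29.4, 26.3) — d to each: Tower 1:44, Tower 2:31, Tower 3:29.6 → nearest is Tower 3
(16.5, 22.2) — d to each: Tower 1:27, Tower 2:22.2, Tower 3:12.6 → nearest is Tower 3
(9.1, 17) — d to each: Tower 1:14.4, Tower 2:20, Tower 3:9.4 → nearest is Tower 3
4 of the 4 points have Tower 3 as nearest.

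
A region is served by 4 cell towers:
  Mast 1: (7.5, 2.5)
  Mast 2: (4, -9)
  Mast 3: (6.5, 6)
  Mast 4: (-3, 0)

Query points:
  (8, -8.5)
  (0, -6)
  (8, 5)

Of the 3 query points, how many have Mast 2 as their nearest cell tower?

2

(8, -8.5) — d² to each: Mast 1:121.25, Mast 2:16.25, Mast 3:212.5, Mast 4:193.25 → nearest is Mast 2
(0, -6) — d² to each: Mast 1:128.5, Mast 2:25, Mast 3:186.25, Mast 4:45 → nearest is Mast 2
(8, 5) — d² to each: Mast 1:6.5, Mast 2:212, Mast 3:3.25, Mast 4:146 → nearest is Mast 3
2 of the 3 points have Mast 2 as nearest.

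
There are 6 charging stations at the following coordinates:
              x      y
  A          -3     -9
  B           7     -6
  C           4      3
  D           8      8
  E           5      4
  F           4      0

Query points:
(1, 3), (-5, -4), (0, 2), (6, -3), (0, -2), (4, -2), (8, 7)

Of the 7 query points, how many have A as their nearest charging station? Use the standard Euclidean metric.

1

(1, 3) — d² to each: A:160, B:117, C:9, D:74, E:17, F:18 → nearest is C
(-5, -4) — d² to each: A:29, B:148, C:130, D:313, E:164, F:97 → nearest is A
(0, 2) — d² to each: A:130, B:113, C:17, D:100, E:29, F:20 → nearest is C
(6, -3) — d² to each: A:117, B:10, C:40, D:125, E:50, F:13 → nearest is B
(0, -2) — d² to each: A:58, B:65, C:41, D:164, E:61, F:20 → nearest is F
(4, -2) — d² to each: A:98, B:25, C:25, D:116, E:37, F:4 → nearest is F
(8, 7) — d² to each: A:377, B:170, C:32, D:1, E:18, F:65 → nearest is D
1 of the 7 points has A as nearest.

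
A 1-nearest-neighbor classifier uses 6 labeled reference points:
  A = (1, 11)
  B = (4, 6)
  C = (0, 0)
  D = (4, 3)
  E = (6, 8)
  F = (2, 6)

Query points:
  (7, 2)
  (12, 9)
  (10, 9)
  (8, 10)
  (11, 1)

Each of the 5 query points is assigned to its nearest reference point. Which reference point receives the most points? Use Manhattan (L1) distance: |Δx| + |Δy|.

(7, 2) — d to each: A:15, B:7, C:9, D:4, E:7, F:9 → nearest is D
(12, 9) — d to each: A:13, B:11, C:21, D:14, E:7, F:13 → nearest is E
(10, 9) — d to each: A:11, B:9, C:19, D:12, E:5, F:11 → nearest is E
(8, 10) — d to each: A:8, B:8, C:18, D:11, E:4, F:10 → nearest is E
(11, 1) — d to each: A:20, B:12, C:12, D:9, E:12, F:14 → nearest is D
Tally — D:2, E:3. E captures the most (3).

E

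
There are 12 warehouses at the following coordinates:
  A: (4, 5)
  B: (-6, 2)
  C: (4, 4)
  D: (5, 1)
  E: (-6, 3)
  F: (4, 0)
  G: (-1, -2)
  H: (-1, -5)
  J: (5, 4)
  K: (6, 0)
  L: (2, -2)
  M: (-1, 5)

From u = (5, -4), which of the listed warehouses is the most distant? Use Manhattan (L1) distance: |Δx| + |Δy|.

d(u,A) = |5−4| + |-4−5| = 1 + 9 = 10
d(u,B) = |5−(-6)| + |-4−2| = 11 + 6 = 17
d(u,C) = |5−4| + |-4−4| = 1 + 8 = 9
d(u,D) = |5−5| + |-4−1| = 0 + 5 = 5
d(u,E) = |5−(-6)| + |-4−3| = 11 + 7 = 18
d(u,F) = |5−4| + |-4−0| = 1 + 4 = 5
d(u,G) = |5−(-1)| + |-4−(-2)| = 6 + 2 = 8
d(u,H) = |5−(-1)| + |-4−(-5)| = 6 + 1 = 7
d(u,J) = |5−5| + |-4−4| = 0 + 8 = 8
d(u,K) = |5−6| + |-4−0| = 1 + 4 = 5
d(u,L) = |5−2| + |-4−(-2)| = 3 + 2 = 5
d(u,M) = |5−(-1)| + |-4−5| = 6 + 9 = 15
The largest is to E.

E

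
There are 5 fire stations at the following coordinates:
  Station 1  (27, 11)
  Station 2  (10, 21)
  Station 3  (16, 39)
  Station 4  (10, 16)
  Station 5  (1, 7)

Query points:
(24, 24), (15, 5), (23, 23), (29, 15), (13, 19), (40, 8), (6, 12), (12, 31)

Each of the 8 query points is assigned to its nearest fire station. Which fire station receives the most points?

Station 1

(24, 24) — d² to each: Station 1:178, Station 2:205, Station 3:289, Station 4:260, Station 5:818 → nearest is Station 1
(15, 5) — d² to each: Station 1:180, Station 2:281, Station 3:1157, Station 4:146, Station 5:200 → nearest is Station 4
(23, 23) — d² to each: Station 1:160, Station 2:173, Station 3:305, Station 4:218, Station 5:740 → nearest is Station 1
(29, 15) — d² to each: Station 1:20, Station 2:397, Station 3:745, Station 4:362, Station 5:848 → nearest is Station 1
(13, 19) — d² to each: Station 1:260, Station 2:13, Station 3:409, Station 4:18, Station 5:288 → nearest is Station 2
(40, 8) — d² to each: Station 1:178, Station 2:1069, Station 3:1537, Station 4:964, Station 5:1522 → nearest is Station 1
(6, 12) — d² to each: Station 1:442, Station 2:97, Station 3:829, Station 4:32, Station 5:50 → nearest is Station 4
(12, 31) — d² to each: Station 1:625, Station 2:104, Station 3:80, Station 4:229, Station 5:697 → nearest is Station 3
Tally — Station 1:4, Station 2:1, Station 3:1, Station 4:2. Station 1 captures the most (4).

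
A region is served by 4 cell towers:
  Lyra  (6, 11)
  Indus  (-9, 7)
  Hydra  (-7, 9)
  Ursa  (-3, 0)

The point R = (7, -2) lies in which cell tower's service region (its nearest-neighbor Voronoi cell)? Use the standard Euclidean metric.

Ursa

Since √ is increasing, it suffices to compare squared distances:
d²(R, Lyra) = (7−6)² + (-2−11)² = 1 + 169 = 170
d²(R, Indus) = (7−(-9))² + (-2−7)² = 256 + 81 = 337
d²(R, Hydra) = (7−(-7))² + (-2−9)² = 196 + 121 = 317
d²(R, Ursa) = (7−(-3))² + (-2−0)² = 100 + 4 = 104
The smallest is to Ursa, so R lies in the Voronoi region of Ursa.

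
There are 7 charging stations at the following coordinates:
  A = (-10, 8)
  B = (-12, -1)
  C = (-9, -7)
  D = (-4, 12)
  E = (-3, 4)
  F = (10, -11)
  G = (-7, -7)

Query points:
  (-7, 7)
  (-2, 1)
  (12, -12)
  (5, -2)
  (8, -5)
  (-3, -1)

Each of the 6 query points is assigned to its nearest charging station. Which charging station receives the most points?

(-7, 7) — d² to each: A:10, B:89, C:200, D:34, E:25, F:613, G:196 → nearest is A
(-2, 1) — d² to each: A:113, B:104, C:113, D:125, E:10, F:288, G:89 → nearest is E
(12, -12) — d² to each: A:884, B:697, C:466, D:832, E:481, F:5, G:386 → nearest is F
(5, -2) — d² to each: A:325, B:290, C:221, D:277, E:100, F:106, G:169 → nearest is E
(8, -5) — d² to each: A:493, B:416, C:293, D:433, E:202, F:40, G:229 → nearest is F
(-3, -1) — d² to each: A:130, B:81, C:72, D:170, E:25, F:269, G:52 → nearest is E
Tally — A:1, E:3, F:2. E captures the most (3).

E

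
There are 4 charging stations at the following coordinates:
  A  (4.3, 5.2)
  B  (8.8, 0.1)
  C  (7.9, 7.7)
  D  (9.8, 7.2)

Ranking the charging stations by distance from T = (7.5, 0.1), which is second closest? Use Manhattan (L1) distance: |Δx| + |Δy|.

d(T,A) = 3.2 + 5.1 = 8.3
d(T,B) = 1.3 + 0 = 1.3
d(T,C) = 0.4 + 7.6 = 8
d(T,D) = 2.3 + 7.1 = 9.4
Sorted ascending: B, C, A, … — the second-nearest is C.

C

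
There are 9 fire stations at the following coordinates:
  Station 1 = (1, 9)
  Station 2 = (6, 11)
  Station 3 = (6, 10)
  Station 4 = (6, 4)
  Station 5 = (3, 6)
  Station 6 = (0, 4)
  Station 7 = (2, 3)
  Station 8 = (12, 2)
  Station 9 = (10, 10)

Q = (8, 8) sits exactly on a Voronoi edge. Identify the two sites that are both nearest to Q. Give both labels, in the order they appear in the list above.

Station 3 and Station 9

Squared distances from Q to each site:
d²(Q, Station 1) = 49 + 1 = 50
d²(Q, Station 2) = 4 + 9 = 13
d²(Q, Station 3) = 4 + 4 = 8
d²(Q, Station 4) = 4 + 16 = 20
d²(Q, Station 5) = 25 + 4 = 29
d²(Q, Station 6) = 64 + 16 = 80
d²(Q, Station 7) = 36 + 25 = 61
d²(Q, Station 8) = 16 + 36 = 52
d²(Q, Station 9) = 4 + 4 = 8
Q is equidistant from Station 3 and Station 9 (both at squared distance 8), and every other site is strictly farther — so Q lies on the Station 3–Station 9 Voronoi edge.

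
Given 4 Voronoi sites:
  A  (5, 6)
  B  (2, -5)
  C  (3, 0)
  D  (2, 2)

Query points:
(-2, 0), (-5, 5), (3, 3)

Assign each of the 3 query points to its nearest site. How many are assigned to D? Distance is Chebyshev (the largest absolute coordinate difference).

3

(-2, 0) — d to each: A:7, B:5, C:5, D:4 → nearest is D
(-5, 5) — d to each: A:10, B:10, C:8, D:7 → nearest is D
(3, 3) — d to each: A:3, B:8, C:3, D:1 → nearest is D
3 of the 3 points have D as nearest.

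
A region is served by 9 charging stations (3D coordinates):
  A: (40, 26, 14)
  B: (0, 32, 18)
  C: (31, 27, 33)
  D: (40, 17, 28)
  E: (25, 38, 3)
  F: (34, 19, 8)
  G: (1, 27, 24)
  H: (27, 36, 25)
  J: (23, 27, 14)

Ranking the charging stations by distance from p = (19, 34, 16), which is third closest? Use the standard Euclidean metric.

Since √ is increasing, it suffices to compare squared distances:
|pA|² = (19−40)² + (34−26)² + (16−14)² = 441 + 64 + 4 = 509
|pB|² = (19−0)² + (34−32)² + (16−18)² = 361 + 4 + 4 = 369
|pC|² = (19−31)² + (34−27)² + (16−33)² = 144 + 49 + 289 = 482
|pD|² = (19−40)² + (34−17)² + (16−28)² = 441 + 289 + 144 = 874
|pE|² = (19−25)² + (34−38)² + (16−3)² = 36 + 16 + 169 = 221
|pF|² = (19−34)² + (34−19)² + (16−8)² = 225 + 225 + 64 = 514
|pG|² = (19−1)² + (34−27)² + (16−24)² = 324 + 49 + 64 = 437
|pH|² = (19−27)² + (34−36)² + (16−25)² = 64 + 4 + 81 = 149
|pJ|² = (19−23)² + (34−27)² + (16−14)² = 16 + 49 + 4 = 69
Sorted ascending: J, H, E, B, … — the third-nearest is E.

E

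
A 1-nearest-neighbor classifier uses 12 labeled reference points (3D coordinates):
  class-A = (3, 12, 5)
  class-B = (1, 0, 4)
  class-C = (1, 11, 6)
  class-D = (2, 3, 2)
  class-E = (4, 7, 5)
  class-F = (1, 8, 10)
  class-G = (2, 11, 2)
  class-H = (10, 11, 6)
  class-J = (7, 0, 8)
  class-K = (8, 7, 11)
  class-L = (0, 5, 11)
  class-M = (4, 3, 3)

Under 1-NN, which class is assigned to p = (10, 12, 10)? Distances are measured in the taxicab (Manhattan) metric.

class-H

d(p, class-A) = 7 + 0 + 5 = 12
d(p, class-B) = 9 + 12 + 6 = 27
d(p, class-C) = 9 + 1 + 4 = 14
d(p, class-D) = 8 + 9 + 8 = 25
d(p, class-E) = 6 + 5 + 5 = 16
d(p, class-F) = 9 + 4 + 0 = 13
d(p, class-G) = 8 + 1 + 8 = 17
d(p, class-H) = 0 + 1 + 4 = 5
d(p, class-J) = 3 + 12 + 2 = 17
d(p, class-K) = 2 + 5 + 1 = 8
d(p, class-L) = 10 + 7 + 1 = 18
d(p, class-M) = 6 + 9 + 7 = 22
Minimum is at class-H.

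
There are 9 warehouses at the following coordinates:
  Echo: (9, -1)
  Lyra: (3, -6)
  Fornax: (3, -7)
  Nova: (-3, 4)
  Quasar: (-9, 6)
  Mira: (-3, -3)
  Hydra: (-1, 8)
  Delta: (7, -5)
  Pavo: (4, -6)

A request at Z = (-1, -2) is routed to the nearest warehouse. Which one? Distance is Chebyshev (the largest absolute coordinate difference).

d(Z, Echo) = max(10, 1) = 10
d(Z, Lyra) = max(4, 4) = 4
d(Z, Fornax) = max(4, 5) = 5
d(Z, Nova) = max(2, 6) = 6
d(Z, Quasar) = max(8, 8) = 8
d(Z, Mira) = max(2, 1) = 2
d(Z, Hydra) = max(0, 10) = 10
d(Z, Delta) = max(8, 3) = 8
d(Z, Pavo) = max(5, 4) = 5
Mira is nearest.

Mira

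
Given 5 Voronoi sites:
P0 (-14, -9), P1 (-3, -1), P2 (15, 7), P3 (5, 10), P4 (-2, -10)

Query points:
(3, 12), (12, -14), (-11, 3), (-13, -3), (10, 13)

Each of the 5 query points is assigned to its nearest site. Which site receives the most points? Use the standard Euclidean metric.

(3, 12) — d² to each: P0:730, P1:205, P2:169, P3:8, P4:509 → nearest is P3
(12, -14) — d² to each: P0:701, P1:394, P2:450, P3:625, P4:212 → nearest is P4
(-11, 3) — d² to each: P0:153, P1:80, P2:692, P3:305, P4:250 → nearest is P1
(-13, -3) — d² to each: P0:37, P1:104, P2:884, P3:493, P4:170 → nearest is P0
(10, 13) — d² to each: P0:1060, P1:365, P2:61, P3:34, P4:673 → nearest is P3
Tally — P0:1, P1:1, P3:2, P4:1. P3 captures the most (2).

P3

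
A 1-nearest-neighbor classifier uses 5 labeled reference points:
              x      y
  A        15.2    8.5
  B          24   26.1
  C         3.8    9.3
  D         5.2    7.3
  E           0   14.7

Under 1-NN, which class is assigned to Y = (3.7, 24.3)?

E

Squared Euclidean distances:
|YA|² = 132.25 + 249.64 = 381.89
|YB|² = 412.09 + 3.24 = 415.33
|YC|² = 0.01 + 225 = 225.01
|YD|² = 2.25 + 289 = 291.25
|YE|² = 13.69 + 92.16 = 105.85
Minimum is at E.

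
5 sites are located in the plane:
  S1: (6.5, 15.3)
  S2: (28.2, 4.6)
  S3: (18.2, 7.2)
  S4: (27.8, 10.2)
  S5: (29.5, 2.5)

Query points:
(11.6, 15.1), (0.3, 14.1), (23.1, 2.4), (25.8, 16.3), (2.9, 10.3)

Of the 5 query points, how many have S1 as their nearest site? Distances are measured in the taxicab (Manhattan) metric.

3

(11.6, 15.1) — d to each: S1:5.3, S2:27.1, S3:14.5, S4:21.1, S5:30.5 → nearest is S1
(0.3, 14.1) — d to each: S1:7.4, S2:37.4, S3:24.8, S4:31.4, S5:40.8 → nearest is S1
(23.1, 2.4) — d to each: S1:29.5, S2:7.3, S3:9.7, S4:12.5, S5:6.5 → nearest is S5
(25.8, 16.3) — d to each: S1:20.3, S2:14.1, S3:16.7, S4:8.1, S5:17.5 → nearest is S4
(2.9, 10.3) — d to each: S1:8.6, S2:31, S3:18.4, S4:25, S5:34.4 → nearest is S1
3 of the 5 points have S1 as nearest.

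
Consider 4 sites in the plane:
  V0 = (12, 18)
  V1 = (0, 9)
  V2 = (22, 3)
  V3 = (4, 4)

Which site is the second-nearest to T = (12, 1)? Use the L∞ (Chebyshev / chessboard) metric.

V2

d(T,V0) = max(0, 17) = 17
d(T,V1) = max(12, 8) = 12
d(T,V2) = max(10, 2) = 10
d(T,V3) = max(8, 3) = 8
Sorted ascending: V3, V2, V1, … — the second-nearest is V2.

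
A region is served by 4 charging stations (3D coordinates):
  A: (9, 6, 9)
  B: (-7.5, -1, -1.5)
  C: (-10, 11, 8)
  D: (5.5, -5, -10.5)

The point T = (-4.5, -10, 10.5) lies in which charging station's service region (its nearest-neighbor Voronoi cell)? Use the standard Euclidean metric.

Squared Euclidean distances:
|TA|² = (-4.5−9)² + (-10−6)² + (10.5−9)² = 182.25 + 256 + 2.25 = 440.5
|TB|² = (-4.5−(-7.5))² + (-10−(-1))² + (10.5−(-1.5))² = 9 + 81 + 144 = 234
|TC|² = (-4.5−(-10))² + (-10−11)² + (10.5−8)² = 30.25 + 441 + 6.25 = 477.5
|TD|² = (-4.5−5.5)² + (-10−(-5))² + (10.5−(-10.5))² = 100 + 25 + 441 = 566
B is nearest.

B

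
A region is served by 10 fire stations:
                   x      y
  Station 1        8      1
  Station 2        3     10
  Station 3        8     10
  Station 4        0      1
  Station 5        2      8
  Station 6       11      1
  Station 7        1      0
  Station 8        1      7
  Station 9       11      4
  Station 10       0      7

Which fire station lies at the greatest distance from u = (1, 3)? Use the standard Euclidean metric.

Since √ is increasing, it suffices to compare squared distances:
d²(u, Station 1) = (1−8)² + (3−1)² = 49 + 4 = 53
d²(u, Station 2) = (1−3)² + (3−10)² = 4 + 49 = 53
d²(u, Station 3) = (1−8)² + (3−10)² = 49 + 49 = 98
d²(u, Station 4) = (1−0)² + (3−1)² = 1 + 4 = 5
d²(u, Station 5) = (1−2)² + (3−8)² = 1 + 25 = 26
d²(u, Station 6) = (1−11)² + (3−1)² = 100 + 4 = 104
d²(u, Station 7) = (1−1)² + (3−0)² = 0 + 9 = 9
d²(u, Station 8) = (1−1)² + (3−7)² = 0 + 16 = 16
d²(u, Station 9) = (1−11)² + (3−4)² = 100 + 1 = 101
d²(u, Station 10) = (1−0)² + (3−7)² = 1 + 16 = 17
The largest is to Station 6.

Station 6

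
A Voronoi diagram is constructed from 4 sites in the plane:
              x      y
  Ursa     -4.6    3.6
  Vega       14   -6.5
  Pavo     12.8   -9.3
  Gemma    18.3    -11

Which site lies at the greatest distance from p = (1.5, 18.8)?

Gemma

Since √ is increasing, it suffices to compare squared distances:
d²(p, Ursa) = (1.5−(-4.6))² + (18.8−3.6)² = 37.21 + 231.04 = 268.25
d²(p, Vega) = (1.5−14)² + (18.8−(-6.5))² = 156.25 + 640.09 = 796.34
d²(p, Pavo) = (1.5−12.8)² + (18.8−(-9.3))² = 127.69 + 789.61 = 917.3
d²(p, Gemma) = (1.5−18.3)² + (18.8−(-11))² = 282.24 + 888.04 = 1170.28
The largest is to Gemma.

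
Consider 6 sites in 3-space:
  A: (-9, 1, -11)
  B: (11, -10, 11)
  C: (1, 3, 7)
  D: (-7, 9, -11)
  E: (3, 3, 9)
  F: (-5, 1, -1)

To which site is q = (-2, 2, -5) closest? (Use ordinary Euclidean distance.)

Since √ is increasing, it suffices to compare squared distances:
|qA|² = (-2−(-9))² + (2−1)² + (-5−(-11))² = 49 + 1 + 36 = 86
|qB|² = (-2−11)² + (2−(-10))² + (-5−11)² = 169 + 144 + 256 = 569
|qC|² = (-2−1)² + (2−3)² + (-5−7)² = 9 + 1 + 144 = 154
|qD|² = (-2−(-7))² + (2−9)² + (-5−(-11))² = 25 + 49 + 36 = 110
|qE|² = (-2−3)² + (2−3)² + (-5−9)² = 25 + 1 + 196 = 222
|qF|² = (-2−(-5))² + (2−1)² + (-5−(-1))² = 9 + 1 + 16 = 26
The smallest is to F, so q lies in the Voronoi region of F.

F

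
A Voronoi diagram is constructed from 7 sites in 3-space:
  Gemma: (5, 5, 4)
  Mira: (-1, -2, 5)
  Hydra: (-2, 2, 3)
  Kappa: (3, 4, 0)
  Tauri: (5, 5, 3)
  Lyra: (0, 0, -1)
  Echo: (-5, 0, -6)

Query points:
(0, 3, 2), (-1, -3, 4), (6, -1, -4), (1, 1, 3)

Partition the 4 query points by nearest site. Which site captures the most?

Hydra

(0, 3, 2) — d² to each: Gemma:33, Mira:35, Hydra:6, Kappa:14, Tauri:30, Lyra:18, Echo:98 → nearest is Hydra
(-1, -3, 4) — d² to each: Gemma:100, Mira:2, Hydra:27, Kappa:81, Tauri:101, Lyra:35, Echo:125 → nearest is Mira
(6, -1, -4) — d² to each: Gemma:101, Mira:131, Hydra:122, Kappa:50, Tauri:86, Lyra:46, Echo:126 → nearest is Lyra
(1, 1, 3) — d² to each: Gemma:33, Mira:17, Hydra:10, Kappa:22, Tauri:32, Lyra:18, Echo:118 → nearest is Hydra
Tally — Mira:1, Hydra:2, Lyra:1. Hydra captures the most (2).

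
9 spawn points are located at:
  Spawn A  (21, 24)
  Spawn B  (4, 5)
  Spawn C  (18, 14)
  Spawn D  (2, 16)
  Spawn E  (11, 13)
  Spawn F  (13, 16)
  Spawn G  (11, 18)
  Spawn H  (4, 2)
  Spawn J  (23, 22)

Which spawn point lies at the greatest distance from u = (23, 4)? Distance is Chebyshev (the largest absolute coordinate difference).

Spawn D

d(u, Spawn A) = max(2, 20) = 20
d(u, Spawn B) = max(19, 1) = 19
d(u, Spawn C) = max(5, 10) = 10
d(u, Spawn D) = max(21, 12) = 21
d(u, Spawn E) = max(12, 9) = 12
d(u, Spawn F) = max(10, 12) = 12
d(u, Spawn G) = max(12, 14) = 14
d(u, Spawn H) = max(19, 2) = 19
d(u, Spawn J) = max(0, 18) = 18
The largest is to Spawn D.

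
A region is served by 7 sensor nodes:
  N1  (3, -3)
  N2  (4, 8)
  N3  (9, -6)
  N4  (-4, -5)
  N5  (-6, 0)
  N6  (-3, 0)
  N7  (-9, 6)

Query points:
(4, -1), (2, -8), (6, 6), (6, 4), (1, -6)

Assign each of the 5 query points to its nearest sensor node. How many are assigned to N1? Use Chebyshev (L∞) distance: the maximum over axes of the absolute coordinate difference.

(4, -1) — d to each: N1:2, N2:9, N3:5, N4:8, N5:10, N6:7, N7:13 → nearest is N1
(2, -8) — d to each: N1:5, N2:16, N3:7, N4:6, N5:8, N6:8, N7:14 → nearest is N1
(6, 6) — d to each: N1:9, N2:2, N3:12, N4:11, N5:12, N6:9, N7:15 → nearest is N2
(6, 4) — d to each: N1:7, N2:4, N3:10, N4:10, N5:12, N6:9, N7:15 → nearest is N2
(1, -6) — d to each: N1:3, N2:14, N3:8, N4:5, N5:7, N6:6, N7:12 → nearest is N1
3 of the 5 points have N1 as nearest.

3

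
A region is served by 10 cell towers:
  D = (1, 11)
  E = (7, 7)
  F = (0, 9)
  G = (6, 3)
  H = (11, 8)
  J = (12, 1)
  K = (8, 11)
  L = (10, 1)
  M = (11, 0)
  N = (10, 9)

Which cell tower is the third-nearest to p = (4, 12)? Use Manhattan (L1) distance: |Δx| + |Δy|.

d(p,D) = |4−1| + |12−11| = 3 + 1 = 4
d(p,E) = |4−7| + |12−7| = 3 + 5 = 8
d(p,F) = |4−0| + |12−9| = 4 + 3 = 7
d(p,G) = |4−6| + |12−3| = 2 + 9 = 11
d(p,H) = |4−11| + |12−8| = 7 + 4 = 11
d(p,J) = |4−12| + |12−1| = 8 + 11 = 19
d(p,K) = |4−8| + |12−11| = 4 + 1 = 5
d(p,L) = |4−10| + |12−1| = 6 + 11 = 17
d(p,M) = |4−11| + |12−0| = 7 + 12 = 19
d(p,N) = |4−10| + |12−9| = 6 + 3 = 9
Sorted ascending: D, K, F, E, … — the third-nearest is F.

F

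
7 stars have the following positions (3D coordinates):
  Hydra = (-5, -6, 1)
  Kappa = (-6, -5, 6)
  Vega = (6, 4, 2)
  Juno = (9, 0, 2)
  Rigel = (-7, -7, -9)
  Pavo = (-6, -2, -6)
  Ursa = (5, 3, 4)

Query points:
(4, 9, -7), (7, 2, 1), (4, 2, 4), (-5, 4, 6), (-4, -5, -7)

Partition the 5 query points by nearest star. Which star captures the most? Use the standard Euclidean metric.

(4, 9, -7) — d² to each: Hydra:370, Kappa:465, Vega:110, Juno:187, Rigel:381, Pavo:222, Ursa:158 → nearest is Vega
(7, 2, 1) — d² to each: Hydra:208, Kappa:243, Vega:6, Juno:9, Rigel:377, Pavo:234, Ursa:14 → nearest is Vega
(4, 2, 4) — d² to each: Hydra:154, Kappa:153, Vega:12, Juno:33, Rigel:371, Pavo:216, Ursa:2 → nearest is Ursa
(-5, 4, 6) — d² to each: Hydra:125, Kappa:82, Vega:137, Juno:228, Rigel:350, Pavo:181, Ursa:105 → nearest is Kappa
(-4, -5, -7) — d² to each: Hydra:66, Kappa:173, Vega:262, Juno:275, Rigel:17, Pavo:14, Ursa:266 → nearest is Pavo
Tally — Kappa:1, Vega:2, Pavo:1, Ursa:1. Vega captures the most (2).

Vega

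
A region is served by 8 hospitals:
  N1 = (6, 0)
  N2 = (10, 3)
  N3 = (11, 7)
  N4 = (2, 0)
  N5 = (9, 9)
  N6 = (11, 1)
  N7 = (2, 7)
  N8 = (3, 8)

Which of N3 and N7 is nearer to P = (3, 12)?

Compare squared distances:
|PN3|² = (3−11)² + (12−7)² = 64 + 25 = 89
|PN7|² = (3−2)² + (12−7)² = 1 + 25 = 26
89 > 26, so N7 is closer.

N7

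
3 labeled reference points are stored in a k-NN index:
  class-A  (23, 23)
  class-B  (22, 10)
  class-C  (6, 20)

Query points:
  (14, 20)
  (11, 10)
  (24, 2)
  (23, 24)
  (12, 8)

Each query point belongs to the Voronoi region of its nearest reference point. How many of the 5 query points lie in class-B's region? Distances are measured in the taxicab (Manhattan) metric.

(14, 20) — d to each: class-A:12, class-B:18, class-C:8 → nearest is class-C
(11, 10) — d to each: class-A:25, class-B:11, class-C:15 → nearest is class-B
(24, 2) — d to each: class-A:22, class-B:10, class-C:36 → nearest is class-B
(23, 24) — d to each: class-A:1, class-B:15, class-C:21 → nearest is class-A
(12, 8) — d to each: class-A:26, class-B:12, class-C:18 → nearest is class-B
3 of the 5 points have class-B as nearest.

3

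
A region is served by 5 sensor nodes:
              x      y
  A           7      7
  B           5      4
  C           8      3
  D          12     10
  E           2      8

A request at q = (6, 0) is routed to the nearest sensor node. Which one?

C

Since √ is increasing, it suffices to compare squared distances:
|qA|² = (6−7)² + (0−7)² = 1 + 49 = 50
|qB|² = (6−5)² + (0−4)² = 1 + 16 = 17
|qC|² = (6−8)² + (0−3)² = 4 + 9 = 13
|qD|² = (6−12)² + (0−10)² = 36 + 100 = 136
|qE|² = (6−2)² + (0−8)² = 16 + 64 = 80
Minimum is at C.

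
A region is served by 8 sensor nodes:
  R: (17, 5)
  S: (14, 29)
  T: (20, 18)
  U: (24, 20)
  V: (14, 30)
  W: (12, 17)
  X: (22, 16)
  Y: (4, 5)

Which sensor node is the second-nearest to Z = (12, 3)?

Y

Squared Euclidean distances:
|ZR|² = (12−17)² + (3−5)² = 25 + 4 = 29
|ZS|² = (12−14)² + (3−29)² = 4 + 676 = 680
|ZT|² = (12−20)² + (3−18)² = 64 + 225 = 289
|ZU|² = (12−24)² + (3−20)² = 144 + 289 = 433
|ZV|² = (12−14)² + (3−30)² = 4 + 729 = 733
|ZW|² = (12−12)² + (3−17)² = 0 + 196 = 196
|ZX|² = (12−22)² + (3−16)² = 100 + 169 = 269
|ZY|² = (12−4)² + (3−5)² = 64 + 4 = 68
Sorted ascending: R, Y, W, … — the second-nearest is Y.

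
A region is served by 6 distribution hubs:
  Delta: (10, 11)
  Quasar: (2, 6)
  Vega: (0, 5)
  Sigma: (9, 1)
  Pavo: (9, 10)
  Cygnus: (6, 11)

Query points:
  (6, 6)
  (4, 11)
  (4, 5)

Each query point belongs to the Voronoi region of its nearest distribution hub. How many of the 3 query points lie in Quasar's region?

(6, 6) — d² to each: Delta:41, Quasar:16, Vega:37, Sigma:34, Pavo:25, Cygnus:25 → nearest is Quasar
(4, 11) — d² to each: Delta:36, Quasar:29, Vega:52, Sigma:125, Pavo:26, Cygnus:4 → nearest is Cygnus
(4, 5) — d² to each: Delta:72, Quasar:5, Vega:16, Sigma:41, Pavo:50, Cygnus:40 → nearest is Quasar
2 of the 3 points have Quasar as nearest.

2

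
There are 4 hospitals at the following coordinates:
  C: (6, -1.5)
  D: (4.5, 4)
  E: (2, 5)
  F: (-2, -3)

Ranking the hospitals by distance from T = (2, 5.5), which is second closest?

D

Since √ is increasing, it suffices to compare squared distances:
|TC|² = (2−6)² + (5.5−(-1.5))² = 16 + 49 = 65
|TD|² = (2−4.5)² + (5.5−4)² = 6.25 + 2.25 = 8.5
|TE|² = (2−2)² + (5.5−5)² = 0 + 0.25 = 0.25
|TF|² = (2−(-2))² + (5.5−(-3))² = 16 + 72.25 = 88.25
Sorted ascending: E, D, C, … — the second-nearest is D.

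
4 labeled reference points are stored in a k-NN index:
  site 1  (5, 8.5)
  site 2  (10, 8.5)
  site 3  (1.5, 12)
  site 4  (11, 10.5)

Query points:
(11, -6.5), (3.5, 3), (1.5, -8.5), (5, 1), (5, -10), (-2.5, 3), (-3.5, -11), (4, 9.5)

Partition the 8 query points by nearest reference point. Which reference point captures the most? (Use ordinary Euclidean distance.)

site 1

(11, -6.5) — d² to each: site 1:261, site 2:226, site 3:432.5, site 4:289 → nearest is site 2
(3.5, 3) — d² to each: site 1:32.5, site 2:72.5, site 3:85, site 4:112.5 → nearest is site 1
(1.5, -8.5) — d² to each: site 1:301.25, site 2:361.25, site 3:420.25, site 4:451.25 → nearest is site 1
(5, 1) — d² to each: site 1:56.25, site 2:81.25, site 3:133.25, site 4:126.25 → nearest is site 1
(5, -10) — d² to each: site 1:342.25, site 2:367.25, site 3:496.25, site 4:456.25 → nearest is site 1
(-2.5, 3) — d² to each: site 1:86.5, site 2:186.5, site 3:97, site 4:238.5 → nearest is site 1
(-3.5, -11) — d² to each: site 1:452.5, site 2:562.5, site 3:554, site 4:672.5 → nearest is site 1
(4, 9.5) — d² to each: site 1:2, site 2:37, site 3:12.5, site 4:50 → nearest is site 1
Tally — site 1:7, site 2:1. site 1 captures the most (7).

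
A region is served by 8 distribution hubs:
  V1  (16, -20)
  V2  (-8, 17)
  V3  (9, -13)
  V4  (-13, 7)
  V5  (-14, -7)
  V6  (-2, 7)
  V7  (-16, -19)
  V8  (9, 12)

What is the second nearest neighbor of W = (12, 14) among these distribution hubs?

V6

Squared Euclidean distances:
|WV1|² = 16 + 1156 = 1172
|WV2|² = 400 + 9 = 409
|WV3|² = 9 + 729 = 738
|WV4|² = 625 + 49 = 674
|WV5|² = 676 + 441 = 1117
|WV6|² = 196 + 49 = 245
|WV7|² = 784 + 1089 = 1873
|WV8|² = 9 + 4 = 13
Sorted ascending: V8, V6, V2, … — the second-nearest is V6.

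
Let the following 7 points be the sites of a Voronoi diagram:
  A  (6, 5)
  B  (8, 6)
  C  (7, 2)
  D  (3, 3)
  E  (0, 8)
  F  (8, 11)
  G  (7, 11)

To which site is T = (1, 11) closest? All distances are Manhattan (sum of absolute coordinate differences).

d(T,A) = |1−6| + |11−5| = 5 + 6 = 11
d(T,B) = |1−8| + |11−6| = 7 + 5 = 12
d(T,C) = |1−7| + |11−2| = 6 + 9 = 15
d(T,D) = |1−3| + |11−3| = 2 + 8 = 10
d(T,E) = |1−0| + |11−8| = 1 + 3 = 4
d(T,F) = |1−8| + |11−11| = 7 + 0 = 7
d(T,G) = |1−7| + |11−11| = 6 + 0 = 6
E is nearest.

E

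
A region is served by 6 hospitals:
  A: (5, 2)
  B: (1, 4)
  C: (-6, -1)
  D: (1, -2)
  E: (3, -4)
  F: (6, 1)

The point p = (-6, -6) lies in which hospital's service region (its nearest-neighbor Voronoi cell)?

Since √ is increasing, it suffices to compare squared distances:
|pA|² = 121 + 64 = 185
|pB|² = 49 + 100 = 149
|pC|² = 0 + 25 = 25
|pD|² = 49 + 16 = 65
|pE|² = 81 + 4 = 85
|pF|² = 144 + 49 = 193
C is nearest.

C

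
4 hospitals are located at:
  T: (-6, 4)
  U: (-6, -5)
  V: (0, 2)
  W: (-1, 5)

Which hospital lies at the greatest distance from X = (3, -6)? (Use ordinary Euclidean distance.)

Compare squared distances (the ordering matches that of the actual distances):
|XT|² = (3−(-6))² + (-6−4)² = 81 + 100 = 181
|XU|² = (3−(-6))² + (-6−(-5))² = 81 + 1 = 82
|XV|² = (3−0)² + (-6−2)² = 9 + 64 = 73
|XW|² = (3−(-1))² + (-6−5)² = 16 + 121 = 137
The largest is to T.

T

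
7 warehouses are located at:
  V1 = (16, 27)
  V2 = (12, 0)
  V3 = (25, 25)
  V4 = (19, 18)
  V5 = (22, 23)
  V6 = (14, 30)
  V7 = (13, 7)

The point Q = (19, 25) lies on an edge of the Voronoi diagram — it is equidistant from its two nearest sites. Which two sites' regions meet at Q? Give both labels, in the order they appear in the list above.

V1 and V5

Squared distances from Q to each site:
|QV1|² = (19−16)² + (25−27)² = 9 + 4 = 13
|QV2|² = (19−12)² + (25−0)² = 49 + 625 = 674
|QV3|² = (19−25)² + (25−25)² = 36 + 0 = 36
|QV4|² = (19−19)² + (25−18)² = 0 + 49 = 49
|QV5|² = (19−22)² + (25−23)² = 9 + 4 = 13
|QV6|² = (19−14)² + (25−30)² = 25 + 25 = 50
|QV7|² = (19−13)² + (25−7)² = 36 + 324 = 360
Q is equidistant from V1 and V5 (both at squared distance 13), and every other site is strictly farther — so Q lies on the V1–V5 Voronoi edge.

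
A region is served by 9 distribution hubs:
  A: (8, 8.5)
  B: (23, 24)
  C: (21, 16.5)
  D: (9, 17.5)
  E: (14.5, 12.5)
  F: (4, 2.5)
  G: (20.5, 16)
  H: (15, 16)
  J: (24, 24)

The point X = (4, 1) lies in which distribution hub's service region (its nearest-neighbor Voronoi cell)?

F

Compare squared distances (the ordering matches that of the actual distances):
|XA|² = 16 + 56.25 = 72.25
|XB|² = 361 + 529 = 890
|XC|² = 289 + 240.25 = 529.25
|XD|² = 25 + 272.25 = 297.25
|XE|² = 110.25 + 132.25 = 242.5
|XF|² = 0 + 2.25 = 2.25
|XG|² = 272.25 + 225 = 497.25
|XH|² = 121 + 225 = 346
|XJ|² = 400 + 529 = 929
F is nearest.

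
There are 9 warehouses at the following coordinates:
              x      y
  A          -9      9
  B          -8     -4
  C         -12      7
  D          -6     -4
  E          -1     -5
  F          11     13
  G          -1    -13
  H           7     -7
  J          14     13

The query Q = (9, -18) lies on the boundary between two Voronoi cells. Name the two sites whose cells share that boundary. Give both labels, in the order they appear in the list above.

G and H

Squared distances from Q to each site:
|QA|² = (9−(-9))² + (-18−9)² = 324 + 729 = 1053
|QB|² = (9−(-8))² + (-18−(-4))² = 289 + 196 = 485
|QC|² = (9−(-12))² + (-18−7)² = 441 + 625 = 1066
|QD|² = (9−(-6))² + (-18−(-4))² = 225 + 196 = 421
|QE|² = (9−(-1))² + (-18−(-5))² = 100 + 169 = 269
|QF|² = (9−11)² + (-18−13)² = 4 + 961 = 965
|QG|² = (9−(-1))² + (-18−(-13))² = 100 + 25 = 125
|QH|² = (9−7)² + (-18−(-7))² = 4 + 121 = 125
|QJ|² = (9−14)² + (-18−13)² = 25 + 961 = 986
Q is equidistant from G and H (both at squared distance 125), and every other site is strictly farther — so Q lies on the G–H Voronoi edge.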